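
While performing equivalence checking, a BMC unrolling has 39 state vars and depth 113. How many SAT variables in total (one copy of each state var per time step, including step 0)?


BMC unrolls to depth k, creating one copy of each state var for steps 0..k.
Step count = 113 + 1 = 114 (steps 0 through 113)
Vars per step = 39
Total = 39 * 114 = 4446

4446


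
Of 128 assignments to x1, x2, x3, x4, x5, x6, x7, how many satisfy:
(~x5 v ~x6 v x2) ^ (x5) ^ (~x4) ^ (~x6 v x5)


CNF with 4 clauses over 7 vars (128 assignments).
An assignment satisfies CNF iff every clause has >=1 true literal.
Check each row (bits = x1,x2,x3,x4,x5,x6,x7; clause T/F shown):
  row 0 [0000000]: clauses=TFTT -> 0
  row 1 [0000001]: clauses=TFTT -> 0
  row 2 [0000010]: clauses=TFTF -> 0
  row 3 [0000011]: clauses=TFTF -> 0
  row 4 [0000100]: clauses=TTTT -> 1
  (every remaining row is evaluated the same way; all 128 results are listed next)
Full result column, 8 rows per line (x1,x2,x3,x4 fixed per line; x5,x6,x7 runs 000..111 left to right):
  rows 0-7 [x1,x2,x3,x4=0000]: 00001100  (ones: 2)
  rows 8-15 [x1,x2,x3,x4=0001]: 00000000  (ones: 0)
  rows 16-23 [x1,x2,x3,x4=0010]: 00001100  (ones: 2)
  rows 24-31 [x1,x2,x3,x4=0011]: 00000000  (ones: 0)
  rows 32-39 [x1,x2,x3,x4=0100]: 00001111  (ones: 4)
  rows 40-47 [x1,x2,x3,x4=0101]: 00000000  (ones: 0)
  rows 48-55 [x1,x2,x3,x4=0110]: 00001111  (ones: 4)
  rows 56-63 [x1,x2,x3,x4=0111]: 00000000  (ones: 0)
  rows 64-71 [x1,x2,x3,x4=1000]: 00001100  (ones: 2)
  rows 72-79 [x1,x2,x3,x4=1001]: 00000000  (ones: 0)
  rows 80-87 [x1,x2,x3,x4=1010]: 00001100  (ones: 2)
  rows 88-95 [x1,x2,x3,x4=1011]: 00000000  (ones: 0)
  rows 96-103 [x1,x2,x3,x4=1100]: 00001111  (ones: 4)
  rows 104-111 [x1,x2,x3,x4=1101]: 00000000  (ones: 0)
  rows 112-119 [x1,x2,x3,x4=1110]: 00001111  (ones: 4)
  rows 120-127 [x1,x2,x3,x4=1111]: 00000000  (ones: 0)
Satisfying assignments = 2+0+2+0+4+0+4+0+2+0+2+0+4+0+4+0 = 24

24


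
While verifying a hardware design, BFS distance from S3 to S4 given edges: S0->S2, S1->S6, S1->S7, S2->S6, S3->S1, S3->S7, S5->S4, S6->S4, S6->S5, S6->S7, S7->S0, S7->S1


BFS layer-by-layer from S3:
  dist 0: {S3}
  dist 1: {S1, S7}
  dist 2: {S0, S6}
  dist 3: {S2, S4, S5}
  -> S4 reached at distance 3
Shortest path length = 3

3


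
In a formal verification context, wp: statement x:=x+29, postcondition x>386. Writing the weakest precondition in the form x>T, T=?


Formula: wp(x:=E, P) = P[E/x] (substitute E for x in postcondition)
Step 1: Postcondition: x>386
Step 2: Substitute x+29 for x: x+29>386
Step 3: Solve for x: x > 386-29 = 357

357


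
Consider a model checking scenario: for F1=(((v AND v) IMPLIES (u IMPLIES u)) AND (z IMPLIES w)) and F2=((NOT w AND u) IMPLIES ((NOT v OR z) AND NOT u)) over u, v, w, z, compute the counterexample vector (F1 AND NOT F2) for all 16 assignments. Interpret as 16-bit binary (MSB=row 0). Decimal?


F1 = (((v AND v) IMPLIES (u IMPLIES u)) AND (z IMPLIES w))
F2 = ((NOT w AND u) IMPLIES ((NOT v OR z) AND NOT u))
Counterexample to F1=>F2 is where F1=1 and F2=0.
Evaluate each row (bits = u,v,w,z, MSB first):
  row 0 [0000]: F1=1 F2=1 -> F1&~F2 -> 0
  row 1 [0001]: F1=0 F2=1 -> F1&~F2 -> 0
  row 2 [0010]: F1=1 F2=1 -> F1&~F2 -> 0
  row 3 [0011]: F1=1 F2=1 -> F1&~F2 -> 0
  row 4 [0100]: F1=1 F2=1 -> F1&~F2 -> 0
  row 5 [0101]: F1=0 F2=1 -> F1&~F2 -> 0
  row 6 [0110]: F1=1 F2=1 -> F1&~F2 -> 0
  row 7 [0111]: F1=1 F2=1 -> F1&~F2 -> 0
  row 8 [1000]: F1=1 F2=0 -> F1&~F2 -> 1
  row 9 [1001]: F1=0 F2=0 -> F1&~F2 -> 0
  row 10 [1010]: F1=1 F2=1 -> F1&~F2 -> 0
  row 11 [1011]: F1=1 F2=1 -> F1&~F2 -> 0
  row 12 [1100]: F1=1 F2=0 -> F1&~F2 -> 1
  row 13 [1101]: F1=0 F2=0 -> F1&~F2 -> 0
  row 14 [1110]: F1=1 F2=1 -> F1&~F2 -> 0
  row 15 [1111]: F1=1 F2=1 -> F1&~F2 -> 0
Full result column, 4 rows per line (u,v fixed per line; w,z runs 00..11 left to right):
  rows 0-3 [u,v=00]: 0000  = hex 0
  rows 4-7 [u,v=01]: 0000  = hex 0
  rows 8-11 [u,v=10]: 1000  = hex 8
  rows 12-15 [u,v=11]: 1000  = hex 8
Counterexample vector (row 0 .. row 15) = 0000000010001000
Output column grouped in 4s = 0000 0000 1000 1000 = 0x0088
Convert to decimal digit by digit (value = value*16 + digit):
  0 -> 0
  0*16 + 0 = 0
  0*16 + 8 = 8
  8*16 + 8 = 136
Decimal = 136

136


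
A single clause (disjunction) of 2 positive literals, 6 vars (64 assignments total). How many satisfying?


Step 1: Total=2^6=64
Step 2: Unsat when all 2 false: 2^4=16
Step 3: Sat=64-16=48

48


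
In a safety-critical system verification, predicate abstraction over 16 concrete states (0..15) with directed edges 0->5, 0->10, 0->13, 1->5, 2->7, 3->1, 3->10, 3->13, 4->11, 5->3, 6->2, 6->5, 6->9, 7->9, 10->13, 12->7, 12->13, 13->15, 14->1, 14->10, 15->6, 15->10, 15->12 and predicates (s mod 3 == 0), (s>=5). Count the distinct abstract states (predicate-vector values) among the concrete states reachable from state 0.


BFS from 0:
Concrete reachable: {0, 1, 2, 3, 5, 6, 7, 9, 10, 12, 13, 15}
Abstract via predicates (s mod 3 == 0), (s>=5):
  (0,0) <- {1, 2}
  (0,1) <- {5, 7, 10, 13}
  (1,0) <- {0, 3}
  (1,1) <- {6, 9, 12, 15}
Distinct abstract states = 4

4


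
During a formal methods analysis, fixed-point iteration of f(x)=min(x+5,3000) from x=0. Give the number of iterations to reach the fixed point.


Step 1: x=0, cap=3000, increment=5
Step 2: x grows by 5 each step until capped at 3000; fixed point is x=3000
Step 3: iterations = ceil(3000/5) = 600

600


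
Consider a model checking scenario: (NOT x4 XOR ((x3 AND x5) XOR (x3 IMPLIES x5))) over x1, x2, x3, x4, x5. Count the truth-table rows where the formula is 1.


Formula: (NOT x4 XOR ((x3 AND x5) XOR (x3 IMPLIES x5))) over 5 vars (32 rows)
Evaluate each row (x1, x2, x3, x4, x5 as bits, MSB first):
  row 0 [00000]: (NOT 0 XOR ((0 AND 0) XOR (0 IMPLIES 0))) -> 0
  row 1 [00001]: (NOT 0 XOR ((0 AND 1) XOR (0 IMPLIES 1))) -> 0
  row 2 [00010]: (NOT 1 XOR ((0 AND 0) XOR (0 IMPLIES 0))) -> 1
  row 3 [00011]: (NOT 1 XOR ((0 AND 1) XOR (0 IMPLIES 1))) -> 1
  row 4 [00100]: (NOT 0 XOR ((1 AND 0) XOR (1 IMPLIES 0))) -> 1
  row 5 [00101]: (NOT 0 XOR ((1 AND 1) XOR (1 IMPLIES 1))) -> 1
  row 6 [00110]: (NOT 1 XOR ((1 AND 0) XOR (1 IMPLIES 0))) -> 0
  row 7 [00111]: (NOT 1 XOR ((1 AND 1) XOR (1 IMPLIES 1))) -> 0
  row 8 [01000]: (NOT 0 XOR ((0 AND 0) XOR (0 IMPLIES 0))) -> 0
  row 9 [01001]: (NOT 0 XOR ((0 AND 1) XOR (0 IMPLIES 1))) -> 0
  row 10 [01010]: (NOT 1 XOR ((0 AND 0) XOR (0 IMPLIES 0))) -> 1
  row 11 [01011]: (NOT 1 XOR ((0 AND 1) XOR (0 IMPLIES 1))) -> 1
  row 12 [01100]: (NOT 0 XOR ((1 AND 0) XOR (1 IMPLIES 0))) -> 1
  row 13 [01101]: (NOT 0 XOR ((1 AND 1) XOR (1 IMPLIES 1))) -> 1
  row 14 [01110]: (NOT 1 XOR ((1 AND 0) XOR (1 IMPLIES 0))) -> 0
  row 15 [01111]: (NOT 1 XOR ((1 AND 1) XOR (1 IMPLIES 1))) -> 0
  row 16 [10000]: (NOT 0 XOR ((0 AND 0) XOR (0 IMPLIES 0))) -> 0
  row 17 [10001]: (NOT 0 XOR ((0 AND 1) XOR (0 IMPLIES 1))) -> 0
  row 18 [10010]: (NOT 1 XOR ((0 AND 0) XOR (0 IMPLIES 0))) -> 1
  row 19 [10011]: (NOT 1 XOR ((0 AND 1) XOR (0 IMPLIES 1))) -> 1
  row 20 [10100]: (NOT 0 XOR ((1 AND 0) XOR (1 IMPLIES 0))) -> 1
  row 21 [10101]: (NOT 0 XOR ((1 AND 1) XOR (1 IMPLIES 1))) -> 1
  row 22 [10110]: (NOT 1 XOR ((1 AND 0) XOR (1 IMPLIES 0))) -> 0
  row 23 [10111]: (NOT 1 XOR ((1 AND 1) XOR (1 IMPLIES 1))) -> 0
  row 24 [11000]: (NOT 0 XOR ((0 AND 0) XOR (0 IMPLIES 0))) -> 0
  row 25 [11001]: (NOT 0 XOR ((0 AND 1) XOR (0 IMPLIES 1))) -> 0
  row 26 [11010]: (NOT 1 XOR ((0 AND 0) XOR (0 IMPLIES 0))) -> 1
  row 27 [11011]: (NOT 1 XOR ((0 AND 1) XOR (0 IMPLIES 1))) -> 1
  row 28 [11100]: (NOT 0 XOR ((1 AND 0) XOR (1 IMPLIES 0))) -> 1
  row 29 [11101]: (NOT 0 XOR ((1 AND 1) XOR (1 IMPLIES 1))) -> 1
  row 30 [11110]: (NOT 1 XOR ((1 AND 0) XOR (1 IMPLIES 0))) -> 0
  row 31 [11111]: (NOT 1 XOR ((1 AND 1) XOR (1 IMPLIES 1))) -> 0
Full result column, 8 rows per line (x1,x2 fixed per line; x3,x4,x5 runs 000..111 left to right):
  rows 0-7 [x1,x2=00]: 00111100  (ones: 4)
  rows 8-15 [x1,x2=01]: 00111100  (ones: 4)
  rows 16-23 [x1,x2=10]: 00111100  (ones: 4)
  rows 24-31 [x1,x2=11]: 00111100  (ones: 4)
Count of 1-rows = 4+4+4+4 = 16

16


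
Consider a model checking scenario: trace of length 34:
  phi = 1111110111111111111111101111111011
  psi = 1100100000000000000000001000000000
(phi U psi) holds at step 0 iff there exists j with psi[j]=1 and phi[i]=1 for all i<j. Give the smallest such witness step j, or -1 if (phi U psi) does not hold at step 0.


(phi U psi) at 0: need smallest j with psi[j]=1 and phi[i]=1 for all i in [0,j).
Scan from step 0:
  step 0: psi=1 and phi held for [0,0) -> witness found
Witness step = 0

0


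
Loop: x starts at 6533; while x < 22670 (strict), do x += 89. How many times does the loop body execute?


Step 1: x goes from 6533 toward 22670 by 89; the body runs while x<22670, so iterations = ceil((bound-start)/step)
Step 2: Distance=16137
Step 3: ceil(16137/89)=182

182


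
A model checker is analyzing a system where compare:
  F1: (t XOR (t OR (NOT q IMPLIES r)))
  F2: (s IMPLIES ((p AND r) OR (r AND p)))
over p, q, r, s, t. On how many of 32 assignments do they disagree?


F1 = (t XOR (t OR (NOT q IMPLIES r)))
F2 = (s IMPLIES ((p AND r) OR (r AND p)))
Evaluate both on each of 32 rows (bits = p,q,r,s,t):
  row 0 [00000]: F1=0 F2=1 (differ) -> 1
  row 1 [00001]: F1=0 F2=1 (differ) -> 1
  row 2 [00010]: F1=0 F2=0 -> 0
  row 3 [00011]: F1=0 F2=0 -> 0
  row 4 [00100]: F1=1 F2=1 -> 0
  row 5 [00101]: F1=0 F2=1 (differ) -> 1
  row 6 [00110]: F1=1 F2=0 (differ) -> 1
  row 7 [00111]: F1=0 F2=0 -> 0
  row 8 [01000]: F1=1 F2=1 -> 0
  row 9 [01001]: F1=0 F2=1 (differ) -> 1
  row 10 [01010]: F1=1 F2=0 (differ) -> 1
  row 11 [01011]: F1=0 F2=0 -> 0
  row 12 [01100]: F1=1 F2=1 -> 0
  row 13 [01101]: F1=0 F2=1 (differ) -> 1
  row 14 [01110]: F1=1 F2=0 (differ) -> 1
  row 15 [01111]: F1=0 F2=0 -> 0
  row 16 [10000]: F1=0 F2=1 (differ) -> 1
  row 17 [10001]: F1=0 F2=1 (differ) -> 1
  row 18 [10010]: F1=0 F2=0 -> 0
  row 19 [10011]: F1=0 F2=0 -> 0
  row 20 [10100]: F1=1 F2=1 -> 0
  row 21 [10101]: F1=0 F2=1 (differ) -> 1
  row 22 [10110]: F1=1 F2=1 -> 0
  row 23 [10111]: F1=0 F2=1 (differ) -> 1
  row 24 [11000]: F1=1 F2=1 -> 0
  row 25 [11001]: F1=0 F2=1 (differ) -> 1
  row 26 [11010]: F1=1 F2=0 (differ) -> 1
  row 27 [11011]: F1=0 F2=0 -> 0
  row 28 [11100]: F1=1 F2=1 -> 0
  row 29 [11101]: F1=0 F2=1 (differ) -> 1
  row 30 [11110]: F1=1 F2=1 -> 0
  row 31 [11111]: F1=0 F2=1 (differ) -> 1
Full result column, 8 rows per line (p,q fixed per line; r,s,t runs 000..111 left to right):
  rows 0-7 [p,q=00]: 11000110  (ones: 4)
  rows 8-15 [p,q=01]: 01100110  (ones: 4)
  rows 16-23 [p,q=10]: 11000101  (ones: 4)
  rows 24-31 [p,q=11]: 01100101  (ones: 4)
Disagreements = 4+4+4+4 = 16

16


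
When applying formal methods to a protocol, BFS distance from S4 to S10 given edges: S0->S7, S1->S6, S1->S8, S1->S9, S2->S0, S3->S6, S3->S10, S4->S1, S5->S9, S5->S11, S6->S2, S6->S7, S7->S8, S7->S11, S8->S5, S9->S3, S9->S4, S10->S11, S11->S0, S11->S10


BFS layer-by-layer from S4:
  dist 0: {S4}
  dist 1: {S1}
  dist 2: {S6, S8, S9}
  dist 3: {S2, S3, S5, S7}
  dist 4: {S0, S10, S11}
  -> S10 reached at distance 4
Shortest path length = 4

4


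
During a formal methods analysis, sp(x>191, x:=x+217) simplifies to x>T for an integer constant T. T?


Formula: sp(P, x:=E) = exists old_x. (x = E[old_x/x]) AND P[old_x/x] (old_x is the value of x before the assignment; eliminate old_x by solving x = E[old_x/x] for old_x)
Step 1: Precondition P: x>191, i.e. old_x > 191
Step 2: Assignment gives x = old_x + 217, so old_x = x - 217
Step 3: Substitute into P: x - 217 > 191
Step 4: Simplify: x > 191+217 = 408

408


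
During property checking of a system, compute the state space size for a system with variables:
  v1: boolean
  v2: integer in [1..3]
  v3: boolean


State space = product of domain sizes of all variables.
Domain sizes:
  v1 (boolean): 2
  v2 (integer in [1..3]): 3
  v3 (boolean): 2
Product = 2 * 3 * 2 = 12

12


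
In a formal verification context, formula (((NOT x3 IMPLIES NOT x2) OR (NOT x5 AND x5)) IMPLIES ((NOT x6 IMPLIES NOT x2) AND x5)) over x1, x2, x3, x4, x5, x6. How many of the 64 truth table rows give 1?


Formula: (((NOT x3 IMPLIES NOT x2) OR (NOT x5 AND x5)) IMPLIES ((NOT x6 IMPLIES NOT x2) AND x5)) over 6 vars (64 rows)
Evaluate each row (x1, x2, x3, x4, x5, x6 as bits, MSB first):
  row 0 [000000]: (((NOT 0 IMPLIES NOT 0) OR (NOT 0 AND 0)) IMPLIES ((NOT 0 IMPLIES NOT 0) AND 0)) -> 0
  row 1 [000001]: (((NOT 0 IMPLIES NOT 0) OR (NOT 0 AND 0)) IMPLIES ((NOT 1 IMPLIES NOT 0) AND 0)) -> 0
  row 2 [000010]: (((NOT 0 IMPLIES NOT 0) OR (NOT 1 AND 1)) IMPLIES ((NOT 0 IMPLIES NOT 0) AND 1)) -> 1
  row 3 [000011]: (((NOT 0 IMPLIES NOT 0) OR (NOT 1 AND 1)) IMPLIES ((NOT 1 IMPLIES NOT 0) AND 1)) -> 1
  row 4 [000100]: (((NOT 0 IMPLIES NOT 0) OR (NOT 0 AND 0)) IMPLIES ((NOT 0 IMPLIES NOT 0) AND 0)) -> 0
  (every remaining row is evaluated the same way; all 64 results are listed next)
Full result column, 8 rows per line (x1,x2,x3 fixed per line; x4,x5,x6 runs 000..111 left to right):
  rows 0-7 [x1,x2,x3=000]: 00110011  (ones: 4)
  rows 8-15 [x1,x2,x3=001]: 00110011  (ones: 4)
  rows 16-23 [x1,x2,x3=010]: 11111111  (ones: 8)
  rows 24-31 [x1,x2,x3=011]: 00010001  (ones: 2)
  rows 32-39 [x1,x2,x3=100]: 00110011  (ones: 4)
  rows 40-47 [x1,x2,x3=101]: 00110011  (ones: 4)
  rows 48-55 [x1,x2,x3=110]: 11111111  (ones: 8)
  rows 56-63 [x1,x2,x3=111]: 00010001  (ones: 2)
Count of 1-rows = 4+4+8+2+4+4+8+2 = 36

36


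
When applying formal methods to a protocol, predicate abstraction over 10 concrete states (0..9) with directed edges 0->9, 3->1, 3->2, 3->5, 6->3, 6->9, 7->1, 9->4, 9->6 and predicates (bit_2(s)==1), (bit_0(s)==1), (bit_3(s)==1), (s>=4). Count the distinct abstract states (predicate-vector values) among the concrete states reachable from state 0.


BFS from 0:
Concrete reachable: {0, 1, 2, 3, 4, 5, 6, 9}
Abstract via predicates (bit_2(s)==1), (bit_0(s)==1), (bit_3(s)==1), (s>=4):
  (0,0,0,0) <- {0, 2}
  (0,1,0,0) <- {1, 3}
  (0,1,1,1) <- {9}
  (1,0,0,1) <- {4, 6}
  (1,1,0,1) <- {5}
Distinct abstract states = 5

5


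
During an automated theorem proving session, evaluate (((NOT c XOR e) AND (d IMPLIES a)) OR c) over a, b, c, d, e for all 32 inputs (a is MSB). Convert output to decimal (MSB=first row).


Formula: (((NOT c XOR e) AND (d IMPLIES a)) OR c) over a, b, c, d, e (32 rows)
Evaluate each row (bits = a,b,c,d,e, MSB first):
  row 0 [00000]: (((NOT 0 XOR 0) AND (0 IMPLIES 0)) OR 0) -> 1
  row 1 [00001]: (((NOT 0 XOR 1) AND (0 IMPLIES 0)) OR 0) -> 0
  row 2 [00010]: (((NOT 0 XOR 0) AND (1 IMPLIES 0)) OR 0) -> 0
  row 3 [00011]: (((NOT 0 XOR 1) AND (1 IMPLIES 0)) OR 0) -> 0
  row 4 [00100]: (((NOT 1 XOR 0) AND (0 IMPLIES 0)) OR 1) -> 1
  row 5 [00101]: (((NOT 1 XOR 1) AND (0 IMPLIES 0)) OR 1) -> 1
  row 6 [00110]: (((NOT 1 XOR 0) AND (1 IMPLIES 0)) OR 1) -> 1
  row 7 [00111]: (((NOT 1 XOR 1) AND (1 IMPLIES 0)) OR 1) -> 1
  row 8 [01000]: (((NOT 0 XOR 0) AND (0 IMPLIES 0)) OR 0) -> 1
  row 9 [01001]: (((NOT 0 XOR 1) AND (0 IMPLIES 0)) OR 0) -> 0
  row 10 [01010]: (((NOT 0 XOR 0) AND (1 IMPLIES 0)) OR 0) -> 0
  row 11 [01011]: (((NOT 0 XOR 1) AND (1 IMPLIES 0)) OR 0) -> 0
  row 12 [01100]: (((NOT 1 XOR 0) AND (0 IMPLIES 0)) OR 1) -> 1
  row 13 [01101]: (((NOT 1 XOR 1) AND (0 IMPLIES 0)) OR 1) -> 1
  row 14 [01110]: (((NOT 1 XOR 0) AND (1 IMPLIES 0)) OR 1) -> 1
  row 15 [01111]: (((NOT 1 XOR 1) AND (1 IMPLIES 0)) OR 1) -> 1
  row 16 [10000]: (((NOT 0 XOR 0) AND (0 IMPLIES 1)) OR 0) -> 1
  row 17 [10001]: (((NOT 0 XOR 1) AND (0 IMPLIES 1)) OR 0) -> 0
  row 18 [10010]: (((NOT 0 XOR 0) AND (1 IMPLIES 1)) OR 0) -> 1
  row 19 [10011]: (((NOT 0 XOR 1) AND (1 IMPLIES 1)) OR 0) -> 0
  row 20 [10100]: (((NOT 1 XOR 0) AND (0 IMPLIES 1)) OR 1) -> 1
  row 21 [10101]: (((NOT 1 XOR 1) AND (0 IMPLIES 1)) OR 1) -> 1
  row 22 [10110]: (((NOT 1 XOR 0) AND (1 IMPLIES 1)) OR 1) -> 1
  row 23 [10111]: (((NOT 1 XOR 1) AND (1 IMPLIES 1)) OR 1) -> 1
  row 24 [11000]: (((NOT 0 XOR 0) AND (0 IMPLIES 1)) OR 0) -> 1
  row 25 [11001]: (((NOT 0 XOR 1) AND (0 IMPLIES 1)) OR 0) -> 0
  row 26 [11010]: (((NOT 0 XOR 0) AND (1 IMPLIES 1)) OR 0) -> 1
  row 27 [11011]: (((NOT 0 XOR 1) AND (1 IMPLIES 1)) OR 0) -> 0
  row 28 [11100]: (((NOT 1 XOR 0) AND (0 IMPLIES 1)) OR 1) -> 1
  row 29 [11101]: (((NOT 1 XOR 1) AND (0 IMPLIES 1)) OR 1) -> 1
  row 30 [11110]: (((NOT 1 XOR 0) AND (1 IMPLIES 1)) OR 1) -> 1
  row 31 [11111]: (((NOT 1 XOR 1) AND (1 IMPLIES 1)) OR 1) -> 1
Full result column, 4 rows per line (a,b,c fixed per line; d,e runs 00..11 left to right):
  rows 0-3 [a,b,c=000]: 1000  = hex 8
  rows 4-7 [a,b,c=001]: 1111  = hex F
  rows 8-11 [a,b,c=010]: 1000  = hex 8
  rows 12-15 [a,b,c=011]: 1111  = hex F
  rows 16-19 [a,b,c=100]: 1010  = hex A
  rows 20-23 [a,b,c=101]: 1111  = hex F
  rows 24-27 [a,b,c=110]: 1010  = hex A
  rows 28-31 [a,b,c=111]: 1111  = hex F
Output column (row 0 .. row 31) = 10001111100011111010111110101111
Output column grouped in 4s = 1000 1111 1000 1111 1010 1111 1010 1111 = 0x8F8FAFAF
Convert to decimal digit by digit (value = value*16 + digit):
  8 -> 8
  8*16 + 15 (F) = 143
  143*16 + 8 = 2296
  2296*16 + 15 (F) = 36751
  36751*16 + 10 (A) = 588026
  588026*16 + 15 (F) = 9408431
  9408431*16 + 10 (A) = 150534906
  150534906*16 + 15 (F) = 2408558511
Decimal = 2408558511

2408558511


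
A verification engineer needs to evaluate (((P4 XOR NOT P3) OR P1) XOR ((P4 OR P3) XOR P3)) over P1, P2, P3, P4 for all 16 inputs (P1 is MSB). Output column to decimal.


Formula: (((P4 XOR NOT P3) OR P1) XOR ((P4 OR P3) XOR P3)) over P1, P2, P3, P4 (16 rows)
Evaluate each row (bits = P1,P2,P3,P4, MSB first):
  row 0 [0000]: (((0 XOR NOT 0) OR 0) XOR ((0 OR 0) XOR 0)) -> 1
  row 1 [0001]: (((1 XOR NOT 0) OR 0) XOR ((1 OR 0) XOR 0)) -> 1
  row 2 [0010]: (((0 XOR NOT 1) OR 0) XOR ((0 OR 1) XOR 1)) -> 0
  row 3 [0011]: (((1 XOR NOT 1) OR 0) XOR ((1 OR 1) XOR 1)) -> 1
  row 4 [0100]: (((0 XOR NOT 0) OR 0) XOR ((0 OR 0) XOR 0)) -> 1
  row 5 [0101]: (((1 XOR NOT 0) OR 0) XOR ((1 OR 0) XOR 0)) -> 1
  row 6 [0110]: (((0 XOR NOT 1) OR 0) XOR ((0 OR 1) XOR 1)) -> 0
  row 7 [0111]: (((1 XOR NOT 1) OR 0) XOR ((1 OR 1) XOR 1)) -> 1
  row 8 [1000]: (((0 XOR NOT 0) OR 1) XOR ((0 OR 0) XOR 0)) -> 1
  row 9 [1001]: (((1 XOR NOT 0) OR 1) XOR ((1 OR 0) XOR 0)) -> 0
  row 10 [1010]: (((0 XOR NOT 1) OR 1) XOR ((0 OR 1) XOR 1)) -> 1
  row 11 [1011]: (((1 XOR NOT 1) OR 1) XOR ((1 OR 1) XOR 1)) -> 1
  row 12 [1100]: (((0 XOR NOT 0) OR 1) XOR ((0 OR 0) XOR 0)) -> 1
  row 13 [1101]: (((1 XOR NOT 0) OR 1) XOR ((1 OR 0) XOR 0)) -> 0
  row 14 [1110]: (((0 XOR NOT 1) OR 1) XOR ((0 OR 1) XOR 1)) -> 1
  row 15 [1111]: (((1 XOR NOT 1) OR 1) XOR ((1 OR 1) XOR 1)) -> 1
Full result column, 4 rows per line (P1,P2 fixed per line; P3,P4 runs 00..11 left to right):
  rows 0-3 [P1,P2=00]: 1101  = hex D
  rows 4-7 [P1,P2=01]: 1101  = hex D
  rows 8-11 [P1,P2=10]: 1011  = hex B
  rows 12-15 [P1,P2=11]: 1011  = hex B
Output column (row 0 .. row 15) = 1101110110111011
Output column grouped in 4s = 1101 1101 1011 1011 = 0xDDBB
Convert to decimal digit by digit (value = value*16 + digit):
  D -> 13
  13*16 + 13 (D) = 221
  221*16 + 11 (B) = 3547
  3547*16 + 11 (B) = 56763
Decimal = 56763

56763


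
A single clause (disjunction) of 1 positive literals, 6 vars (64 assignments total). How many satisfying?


Step 1: Total=2^6=64
Step 2: Unsat when all 1 false: 2^5=32
Step 3: Sat=64-32=32

32


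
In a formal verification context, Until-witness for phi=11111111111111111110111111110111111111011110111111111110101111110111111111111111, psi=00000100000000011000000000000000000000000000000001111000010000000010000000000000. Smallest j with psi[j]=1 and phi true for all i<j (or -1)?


(phi U psi) at 0: need smallest j with psi[j]=1 and phi[i]=1 for all i in [0,j).
Scan from step 0:
  step 0: phi=1, psi=0 -> continue
  step 1: phi=1, psi=0 -> continue
  step 2: phi=1, psi=0 -> continue
  step 3: phi=1, psi=0 -> continue
  step 5: psi=1 and phi held for [0,5) -> witness found
Witness step = 5

5


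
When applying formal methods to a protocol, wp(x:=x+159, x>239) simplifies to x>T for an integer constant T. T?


Formula: wp(x:=E, P) = P[E/x] (substitute E for x in postcondition)
Step 1: Postcondition: x>239
Step 2: Substitute x+159 for x: x+159>239
Step 3: Solve for x: x > 239-159 = 80

80


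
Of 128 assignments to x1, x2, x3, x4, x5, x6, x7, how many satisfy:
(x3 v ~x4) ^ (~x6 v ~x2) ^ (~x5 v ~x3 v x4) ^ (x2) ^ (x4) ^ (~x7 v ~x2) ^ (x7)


CNF with 7 clauses over 7 vars (128 assignments).
An assignment satisfies CNF iff every clause has >=1 true literal.
Check each row (bits = x1,x2,x3,x4,x5,x6,x7; clause T/F shown):
  row 0 [0000000]: clauses=TTTFFTF -> 0
  row 1 [0000001]: clauses=TTTFFTT -> 0
  row 2 [0000010]: clauses=TTTFFTF -> 0
  row 3 [0000011]: clauses=TTTFFTT -> 0
  row 4 [0000100]: clauses=TTTFFTF -> 0
  (every remaining row is evaluated the same way; all 128 results are listed next)
Full result column, 8 rows per line (x1,x2,x3,x4 fixed per line; x5,x6,x7 runs 000..111 left to right):
  rows 0-7 [x1,x2,x3,x4=0000]: 00000000  (ones: 0)
  rows 8-15 [x1,x2,x3,x4=0001]: 00000000  (ones: 0)
  rows 16-23 [x1,x2,x3,x4=0010]: 00000000  (ones: 0)
  rows 24-31 [x1,x2,x3,x4=0011]: 00000000  (ones: 0)
  rows 32-39 [x1,x2,x3,x4=0100]: 00000000  (ones: 0)
  rows 40-47 [x1,x2,x3,x4=0101]: 00000000  (ones: 0)
  rows 48-55 [x1,x2,x3,x4=0110]: 00000000  (ones: 0)
  rows 56-63 [x1,x2,x3,x4=0111]: 00000000  (ones: 0)
  rows 64-71 [x1,x2,x3,x4=1000]: 00000000  (ones: 0)
  rows 72-79 [x1,x2,x3,x4=1001]: 00000000  (ones: 0)
  rows 80-87 [x1,x2,x3,x4=1010]: 00000000  (ones: 0)
  rows 88-95 [x1,x2,x3,x4=1011]: 00000000  (ones: 0)
  rows 96-103 [x1,x2,x3,x4=1100]: 00000000  (ones: 0)
  rows 104-111 [x1,x2,x3,x4=1101]: 00000000  (ones: 0)
  rows 112-119 [x1,x2,x3,x4=1110]: 00000000  (ones: 0)
  rows 120-127 [x1,x2,x3,x4=1111]: 00000000  (ones: 0)
Satisfying assignments = 0+0+0+0+0+0+0+0+0+0+0+0+0+0+0+0 = 0

0


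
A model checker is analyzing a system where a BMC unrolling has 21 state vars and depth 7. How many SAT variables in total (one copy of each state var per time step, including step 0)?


BMC unrolls to depth k, creating one copy of each state var for steps 0..k.
Step count = 7 + 1 = 8 (steps 0 through 7)
Vars per step = 21
Total = 21 * 8 = 168

168


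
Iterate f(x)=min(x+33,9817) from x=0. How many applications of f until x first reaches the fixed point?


Step 1: x=0, cap=9817, increment=33
Step 2: x grows by 33 each step until capped at 9817; fixed point is x=9817
Step 3: iterations = ceil(9817/33) = 298

298


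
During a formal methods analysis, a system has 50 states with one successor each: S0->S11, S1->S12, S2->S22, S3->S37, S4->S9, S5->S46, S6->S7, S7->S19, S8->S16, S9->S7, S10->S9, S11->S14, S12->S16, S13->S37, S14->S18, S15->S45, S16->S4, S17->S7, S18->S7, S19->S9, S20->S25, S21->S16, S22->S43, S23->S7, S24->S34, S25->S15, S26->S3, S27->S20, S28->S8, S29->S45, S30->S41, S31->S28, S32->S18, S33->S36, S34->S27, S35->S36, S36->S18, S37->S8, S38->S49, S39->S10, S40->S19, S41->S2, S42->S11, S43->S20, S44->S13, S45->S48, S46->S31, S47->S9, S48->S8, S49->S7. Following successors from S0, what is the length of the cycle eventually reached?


Trace from S0 until a state repeats:
  S0 -> S11 -> S14 -> S18 -> S7 -> S19 -> S9 -> S7
S7 first seen at step 4, revisited at step 7.
Cycle length = 7 - 4 = 3

3


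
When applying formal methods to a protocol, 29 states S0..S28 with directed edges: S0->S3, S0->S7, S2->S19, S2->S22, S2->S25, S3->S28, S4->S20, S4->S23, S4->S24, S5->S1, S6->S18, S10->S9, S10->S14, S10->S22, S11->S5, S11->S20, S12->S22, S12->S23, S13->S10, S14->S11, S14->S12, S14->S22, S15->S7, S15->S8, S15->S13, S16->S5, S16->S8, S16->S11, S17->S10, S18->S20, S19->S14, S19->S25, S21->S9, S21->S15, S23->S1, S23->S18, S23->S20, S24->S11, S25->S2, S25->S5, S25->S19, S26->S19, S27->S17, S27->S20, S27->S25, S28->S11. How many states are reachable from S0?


BFS from S0:
  layer 0: {S0}
  layer 1: {S3, S7}
  layer 2: {S28}
  layer 3: {S11}
  layer 4: {S5, S20}
  layer 5: {S1}
Reachable set: {S0, S1, S3, S5, S7, S11, S20, S28}
Count = 8

8


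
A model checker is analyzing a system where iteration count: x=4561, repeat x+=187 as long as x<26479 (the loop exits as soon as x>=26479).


Step 1: x goes from 4561 toward 26479 by 187; the body runs while x<26479, so iterations = ceil((bound-start)/step)
Step 2: Distance=21918
Step 3: ceil(21918/187)=118

118


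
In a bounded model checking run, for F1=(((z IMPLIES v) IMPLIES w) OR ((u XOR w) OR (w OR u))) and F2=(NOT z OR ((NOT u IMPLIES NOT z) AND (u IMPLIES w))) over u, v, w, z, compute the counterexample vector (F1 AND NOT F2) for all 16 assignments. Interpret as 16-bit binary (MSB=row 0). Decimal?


F1 = (((z IMPLIES v) IMPLIES w) OR ((u XOR w) OR (w OR u)))
F2 = (NOT z OR ((NOT u IMPLIES NOT z) AND (u IMPLIES w)))
Counterexample to F1=>F2 is where F1=1 and F2=0.
Evaluate each row (bits = u,v,w,z, MSB first):
  row 0 [0000]: F1=0 F2=1 -> F1&~F2 -> 0
  row 1 [0001]: F1=1 F2=0 -> F1&~F2 -> 1
  row 2 [0010]: F1=1 F2=1 -> F1&~F2 -> 0
  row 3 [0011]: F1=1 F2=0 -> F1&~F2 -> 1
  row 4 [0100]: F1=0 F2=1 -> F1&~F2 -> 0
  row 5 [0101]: F1=0 F2=0 -> F1&~F2 -> 0
  row 6 [0110]: F1=1 F2=1 -> F1&~F2 -> 0
  row 7 [0111]: F1=1 F2=0 -> F1&~F2 -> 1
  row 8 [1000]: F1=1 F2=1 -> F1&~F2 -> 0
  row 9 [1001]: F1=1 F2=0 -> F1&~F2 -> 1
  row 10 [1010]: F1=1 F2=1 -> F1&~F2 -> 0
  row 11 [1011]: F1=1 F2=1 -> F1&~F2 -> 0
  row 12 [1100]: F1=1 F2=1 -> F1&~F2 -> 0
  row 13 [1101]: F1=1 F2=0 -> F1&~F2 -> 1
  row 14 [1110]: F1=1 F2=1 -> F1&~F2 -> 0
  row 15 [1111]: F1=1 F2=1 -> F1&~F2 -> 0
Full result column, 4 rows per line (u,v fixed per line; w,z runs 00..11 left to right):
  rows 0-3 [u,v=00]: 0101  = hex 5
  rows 4-7 [u,v=01]: 0001  = hex 1
  rows 8-11 [u,v=10]: 0100  = hex 4
  rows 12-15 [u,v=11]: 0100  = hex 4
Counterexample vector (row 0 .. row 15) = 0101000101000100
Output column grouped in 4s = 0101 0001 0100 0100 = 0x5144
Convert to decimal digit by digit (value = value*16 + digit):
  5 -> 5
  5*16 + 1 = 81
  81*16 + 4 = 1300
  1300*16 + 4 = 20804
Decimal = 20804

20804


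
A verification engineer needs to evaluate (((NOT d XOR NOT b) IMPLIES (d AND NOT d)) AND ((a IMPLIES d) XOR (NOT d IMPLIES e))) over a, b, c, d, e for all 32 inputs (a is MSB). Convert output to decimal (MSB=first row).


Formula: (((NOT d XOR NOT b) IMPLIES (d AND NOT d)) AND ((a IMPLIES d) XOR (NOT d IMPLIES e))) over a, b, c, d, e (32 rows)
Evaluate each row (bits = a,b,c,d,e, MSB first):
  row 0 [00000]: (((NOT 0 XOR NOT 0) IMPLIES (0 AND NOT 0)) AND ((0 IMPLIES 0) XOR (NOT 0 IMPLIES 0))) -> 1
  row 1 [00001]: (((NOT 0 XOR NOT 0) IMPLIES (0 AND NOT 0)) AND ((0 IMPLIES 0) XOR (NOT 0 IMPLIES 1))) -> 0
  row 2 [00010]: (((NOT 1 XOR NOT 0) IMPLIES (1 AND NOT 1)) AND ((0 IMPLIES 1) XOR (NOT 1 IMPLIES 0))) -> 0
  row 3 [00011]: (((NOT 1 XOR NOT 0) IMPLIES (1 AND NOT 1)) AND ((0 IMPLIES 1) XOR (NOT 1 IMPLIES 1))) -> 0
  row 4 [00100]: (((NOT 0 XOR NOT 0) IMPLIES (0 AND NOT 0)) AND ((0 IMPLIES 0) XOR (NOT 0 IMPLIES 0))) -> 1
  row 5 [00101]: (((NOT 0 XOR NOT 0) IMPLIES (0 AND NOT 0)) AND ((0 IMPLIES 0) XOR (NOT 0 IMPLIES 1))) -> 0
  row 6 [00110]: (((NOT 1 XOR NOT 0) IMPLIES (1 AND NOT 1)) AND ((0 IMPLIES 1) XOR (NOT 1 IMPLIES 0))) -> 0
  row 7 [00111]: (((NOT 1 XOR NOT 0) IMPLIES (1 AND NOT 1)) AND ((0 IMPLIES 1) XOR (NOT 1 IMPLIES 1))) -> 0
  row 8 [01000]: (((NOT 0 XOR NOT 1) IMPLIES (0 AND NOT 0)) AND ((0 IMPLIES 0) XOR (NOT 0 IMPLIES 0))) -> 0
  row 9 [01001]: (((NOT 0 XOR NOT 1) IMPLIES (0 AND NOT 0)) AND ((0 IMPLIES 0) XOR (NOT 0 IMPLIES 1))) -> 0
  row 10 [01010]: (((NOT 1 XOR NOT 1) IMPLIES (1 AND NOT 1)) AND ((0 IMPLIES 1) XOR (NOT 1 IMPLIES 0))) -> 0
  row 11 [01011]: (((NOT 1 XOR NOT 1) IMPLIES (1 AND NOT 1)) AND ((0 IMPLIES 1) XOR (NOT 1 IMPLIES 1))) -> 0
  row 12 [01100]: (((NOT 0 XOR NOT 1) IMPLIES (0 AND NOT 0)) AND ((0 IMPLIES 0) XOR (NOT 0 IMPLIES 0))) -> 0
  row 13 [01101]: (((NOT 0 XOR NOT 1) IMPLIES (0 AND NOT 0)) AND ((0 IMPLIES 0) XOR (NOT 0 IMPLIES 1))) -> 0
  row 14 [01110]: (((NOT 1 XOR NOT 1) IMPLIES (1 AND NOT 1)) AND ((0 IMPLIES 1) XOR (NOT 1 IMPLIES 0))) -> 0
  row 15 [01111]: (((NOT 1 XOR NOT 1) IMPLIES (1 AND NOT 1)) AND ((0 IMPLIES 1) XOR (NOT 1 IMPLIES 1))) -> 0
  row 16 [10000]: (((NOT 0 XOR NOT 0) IMPLIES (0 AND NOT 0)) AND ((1 IMPLIES 0) XOR (NOT 0 IMPLIES 0))) -> 0
  row 17 [10001]: (((NOT 0 XOR NOT 0) IMPLIES (0 AND NOT 0)) AND ((1 IMPLIES 0) XOR (NOT 0 IMPLIES 1))) -> 1
  row 18 [10010]: (((NOT 1 XOR NOT 0) IMPLIES (1 AND NOT 1)) AND ((1 IMPLIES 1) XOR (NOT 1 IMPLIES 0))) -> 0
  row 19 [10011]: (((NOT 1 XOR NOT 0) IMPLIES (1 AND NOT 1)) AND ((1 IMPLIES 1) XOR (NOT 1 IMPLIES 1))) -> 0
  row 20 [10100]: (((NOT 0 XOR NOT 0) IMPLIES (0 AND NOT 0)) AND ((1 IMPLIES 0) XOR (NOT 0 IMPLIES 0))) -> 0
  row 21 [10101]: (((NOT 0 XOR NOT 0) IMPLIES (0 AND NOT 0)) AND ((1 IMPLIES 0) XOR (NOT 0 IMPLIES 1))) -> 1
  row 22 [10110]: (((NOT 1 XOR NOT 0) IMPLIES (1 AND NOT 1)) AND ((1 IMPLIES 1) XOR (NOT 1 IMPLIES 0))) -> 0
  row 23 [10111]: (((NOT 1 XOR NOT 0) IMPLIES (1 AND NOT 1)) AND ((1 IMPLIES 1) XOR (NOT 1 IMPLIES 1))) -> 0
  row 24 [11000]: (((NOT 0 XOR NOT 1) IMPLIES (0 AND NOT 0)) AND ((1 IMPLIES 0) XOR (NOT 0 IMPLIES 0))) -> 0
  row 25 [11001]: (((NOT 0 XOR NOT 1) IMPLIES (0 AND NOT 0)) AND ((1 IMPLIES 0) XOR (NOT 0 IMPLIES 1))) -> 0
  row 26 [11010]: (((NOT 1 XOR NOT 1) IMPLIES (1 AND NOT 1)) AND ((1 IMPLIES 1) XOR (NOT 1 IMPLIES 0))) -> 0
  row 27 [11011]: (((NOT 1 XOR NOT 1) IMPLIES (1 AND NOT 1)) AND ((1 IMPLIES 1) XOR (NOT 1 IMPLIES 1))) -> 0
  row 28 [11100]: (((NOT 0 XOR NOT 1) IMPLIES (0 AND NOT 0)) AND ((1 IMPLIES 0) XOR (NOT 0 IMPLIES 0))) -> 0
  row 29 [11101]: (((NOT 0 XOR NOT 1) IMPLIES (0 AND NOT 0)) AND ((1 IMPLIES 0) XOR (NOT 0 IMPLIES 1))) -> 0
  row 30 [11110]: (((NOT 1 XOR NOT 1) IMPLIES (1 AND NOT 1)) AND ((1 IMPLIES 1) XOR (NOT 1 IMPLIES 0))) -> 0
  row 31 [11111]: (((NOT 1 XOR NOT 1) IMPLIES (1 AND NOT 1)) AND ((1 IMPLIES 1) XOR (NOT 1 IMPLIES 1))) -> 0
Full result column, 4 rows per line (a,b,c fixed per line; d,e runs 00..11 left to right):
  rows 0-3 [a,b,c=000]: 1000  = hex 8
  rows 4-7 [a,b,c=001]: 1000  = hex 8
  rows 8-11 [a,b,c=010]: 0000  = hex 0
  rows 12-15 [a,b,c=011]: 0000  = hex 0
  rows 16-19 [a,b,c=100]: 0100  = hex 4
  rows 20-23 [a,b,c=101]: 0100  = hex 4
  rows 24-27 [a,b,c=110]: 0000  = hex 0
  rows 28-31 [a,b,c=111]: 0000  = hex 0
Output column (row 0 .. row 31) = 10001000000000000100010000000000
Output column grouped in 4s = 1000 1000 0000 0000 0100 0100 0000 0000 = 0x88004400
Convert to decimal digit by digit (value = value*16 + digit):
  8 -> 8
  8*16 + 8 = 136
  136*16 + 0 = 2176
  2176*16 + 0 = 34816
  34816*16 + 4 = 557060
  557060*16 + 4 = 8912964
  8912964*16 + 0 = 142607424
  142607424*16 + 0 = 2281718784
Decimal = 2281718784

2281718784


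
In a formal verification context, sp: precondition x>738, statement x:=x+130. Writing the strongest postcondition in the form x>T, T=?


Formula: sp(P, x:=E) = exists old_x. (x = E[old_x/x]) AND P[old_x/x] (old_x is the value of x before the assignment; eliminate old_x by solving x = E[old_x/x] for old_x)
Step 1: Precondition P: x>738, i.e. old_x > 738
Step 2: Assignment gives x = old_x + 130, so old_x = x - 130
Step 3: Substitute into P: x - 130 > 738
Step 4: Simplify: x > 738+130 = 868

868


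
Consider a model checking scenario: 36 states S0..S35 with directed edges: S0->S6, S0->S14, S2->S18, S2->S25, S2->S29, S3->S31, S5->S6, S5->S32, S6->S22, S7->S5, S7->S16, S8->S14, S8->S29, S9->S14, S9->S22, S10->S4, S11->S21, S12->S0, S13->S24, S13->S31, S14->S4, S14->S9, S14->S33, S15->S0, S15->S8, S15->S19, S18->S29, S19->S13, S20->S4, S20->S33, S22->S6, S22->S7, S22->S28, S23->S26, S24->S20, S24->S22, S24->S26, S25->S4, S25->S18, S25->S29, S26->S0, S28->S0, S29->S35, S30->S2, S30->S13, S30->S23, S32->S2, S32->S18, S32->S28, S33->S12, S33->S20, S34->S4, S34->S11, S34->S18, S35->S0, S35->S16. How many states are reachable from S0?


BFS from S0:
  layer 0: {S0}
  layer 1: {S6, S14}
  layer 2: {S4, S9, S22, S33}
  layer 3: {S7, S12, S20, S28}
  layer 4: {S5, S16}
  layer 5: {S32}
  layer 6: {S2, S18}
  layer 7: {S25, S29}
  layer 8: {S35}
Reachable set: {S0, S2, S4, S5, S6, S7, S9, S12, S14, S16, S18, S20, S22, S25, S28, S29, S32, S33, S35}
Count = 19

19


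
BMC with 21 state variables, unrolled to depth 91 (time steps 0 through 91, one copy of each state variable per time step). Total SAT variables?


BMC unrolls to depth k, creating one copy of each state var for steps 0..k.
Step count = 91 + 1 = 92 (steps 0 through 91)
Vars per step = 21
Total = 21 * 92 = 1932

1932


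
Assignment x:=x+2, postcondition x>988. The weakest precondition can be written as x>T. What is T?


Formula: wp(x:=E, P) = P[E/x] (substitute E for x in postcondition)
Step 1: Postcondition: x>988
Step 2: Substitute x+2 for x: x+2>988
Step 3: Solve for x: x > 988-2 = 986

986


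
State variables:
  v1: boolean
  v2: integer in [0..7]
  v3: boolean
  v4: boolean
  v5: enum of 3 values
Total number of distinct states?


State space = product of domain sizes of all variables.
Domain sizes:
  v1 (boolean): 2
  v2 (integer in [0..7]): 8
  v3 (boolean): 2
  v4 (boolean): 2
  v5 (enum of 3 values): 3
Product = 2 * 8 * 2 * 2 * 3 = 192

192


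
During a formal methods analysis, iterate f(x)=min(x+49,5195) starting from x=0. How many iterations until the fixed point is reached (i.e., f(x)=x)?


Step 1: x=0, cap=5195, increment=49
Step 2: x grows by 49 each step until capped at 5195; fixed point is x=5195
Step 3: iterations = ceil(5195/49) = 107

107


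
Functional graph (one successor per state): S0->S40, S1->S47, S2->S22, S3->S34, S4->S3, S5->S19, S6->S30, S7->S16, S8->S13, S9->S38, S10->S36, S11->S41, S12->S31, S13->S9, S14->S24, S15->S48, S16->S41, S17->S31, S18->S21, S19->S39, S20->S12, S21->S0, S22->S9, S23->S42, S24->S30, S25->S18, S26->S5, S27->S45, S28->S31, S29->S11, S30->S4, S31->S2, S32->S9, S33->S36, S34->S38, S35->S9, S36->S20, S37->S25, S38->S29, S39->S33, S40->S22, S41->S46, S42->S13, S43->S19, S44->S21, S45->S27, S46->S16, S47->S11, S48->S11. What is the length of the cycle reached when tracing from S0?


Trace from S0 until a state repeats:
  S0 -> S40 -> S22 -> S9 -> S38 -> S29 -> S11 -> S41 -> S46 -> S16 -> S41
S41 first seen at step 7, revisited at step 10.
Cycle length = 10 - 7 = 3

3


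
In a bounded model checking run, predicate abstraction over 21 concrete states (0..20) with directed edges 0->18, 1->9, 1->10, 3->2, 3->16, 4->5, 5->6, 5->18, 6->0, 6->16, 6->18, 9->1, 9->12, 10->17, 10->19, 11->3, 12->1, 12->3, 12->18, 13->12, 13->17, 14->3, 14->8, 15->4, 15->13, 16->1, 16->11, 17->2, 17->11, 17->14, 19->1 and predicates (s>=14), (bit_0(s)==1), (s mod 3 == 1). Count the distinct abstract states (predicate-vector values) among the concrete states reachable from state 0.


BFS from 0:
Concrete reachable: {0, 18}
Abstract via predicates (s>=14), (bit_0(s)==1), (s mod 3 == 1):
  (0,0,0) <- {0}
  (1,0,0) <- {18}
Distinct abstract states = 2

2


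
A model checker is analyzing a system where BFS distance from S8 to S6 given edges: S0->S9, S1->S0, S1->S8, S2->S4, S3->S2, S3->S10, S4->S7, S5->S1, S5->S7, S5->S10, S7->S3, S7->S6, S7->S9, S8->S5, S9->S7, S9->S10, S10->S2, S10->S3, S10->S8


BFS layer-by-layer from S8:
  dist 0: {S8}
  dist 1: {S5}
  dist 2: {S1, S7, S10}
  dist 3: {S0, S2, S3, S6, S9}
  -> S6 reached at distance 3
Shortest path length = 3

3


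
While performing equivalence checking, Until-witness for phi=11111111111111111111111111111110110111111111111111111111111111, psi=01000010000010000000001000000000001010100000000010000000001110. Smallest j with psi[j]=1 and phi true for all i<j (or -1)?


(phi U psi) at 0: need smallest j with psi[j]=1 and phi[i]=1 for all i in [0,j).
Scan from step 0:
  step 0: phi=1, psi=0 -> continue
  step 1: psi=1 and phi held for [0,1) -> witness found
Witness step = 1

1


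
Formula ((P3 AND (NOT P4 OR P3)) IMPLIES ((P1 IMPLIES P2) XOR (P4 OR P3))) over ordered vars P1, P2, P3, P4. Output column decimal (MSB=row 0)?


Formula: ((P3 AND (NOT P4 OR P3)) IMPLIES ((P1 IMPLIES P2) XOR (P4 OR P3))) over P1, P2, P3, P4 (16 rows)
Evaluate each row (bits = P1,P2,P3,P4, MSB first):
  row 0 [0000]: ((0 AND (NOT 0 OR 0)) IMPLIES ((0 IMPLIES 0) XOR (0 OR 0))) -> 1
  row 1 [0001]: ((0 AND (NOT 1 OR 0)) IMPLIES ((0 IMPLIES 0) XOR (1 OR 0))) -> 1
  row 2 [0010]: ((1 AND (NOT 0 OR 1)) IMPLIES ((0 IMPLIES 0) XOR (0 OR 1))) -> 0
  row 3 [0011]: ((1 AND (NOT 1 OR 1)) IMPLIES ((0 IMPLIES 0) XOR (1 OR 1))) -> 0
  row 4 [0100]: ((0 AND (NOT 0 OR 0)) IMPLIES ((0 IMPLIES 1) XOR (0 OR 0))) -> 1
  row 5 [0101]: ((0 AND (NOT 1 OR 0)) IMPLIES ((0 IMPLIES 1) XOR (1 OR 0))) -> 1
  row 6 [0110]: ((1 AND (NOT 0 OR 1)) IMPLIES ((0 IMPLIES 1) XOR (0 OR 1))) -> 0
  row 7 [0111]: ((1 AND (NOT 1 OR 1)) IMPLIES ((0 IMPLIES 1) XOR (1 OR 1))) -> 0
  row 8 [1000]: ((0 AND (NOT 0 OR 0)) IMPLIES ((1 IMPLIES 0) XOR (0 OR 0))) -> 1
  row 9 [1001]: ((0 AND (NOT 1 OR 0)) IMPLIES ((1 IMPLIES 0) XOR (1 OR 0))) -> 1
  row 10 [1010]: ((1 AND (NOT 0 OR 1)) IMPLIES ((1 IMPLIES 0) XOR (0 OR 1))) -> 1
  row 11 [1011]: ((1 AND (NOT 1 OR 1)) IMPLIES ((1 IMPLIES 0) XOR (1 OR 1))) -> 1
  row 12 [1100]: ((0 AND (NOT 0 OR 0)) IMPLIES ((1 IMPLIES 1) XOR (0 OR 0))) -> 1
  row 13 [1101]: ((0 AND (NOT 1 OR 0)) IMPLIES ((1 IMPLIES 1) XOR (1 OR 0))) -> 1
  row 14 [1110]: ((1 AND (NOT 0 OR 1)) IMPLIES ((1 IMPLIES 1) XOR (0 OR 1))) -> 0
  row 15 [1111]: ((1 AND (NOT 1 OR 1)) IMPLIES ((1 IMPLIES 1) XOR (1 OR 1))) -> 0
Full result column, 4 rows per line (P1,P2 fixed per line; P3,P4 runs 00..11 left to right):
  rows 0-3 [P1,P2=00]: 1100  = hex C
  rows 4-7 [P1,P2=01]: 1100  = hex C
  rows 8-11 [P1,P2=10]: 1111  = hex F
  rows 12-15 [P1,P2=11]: 1100  = hex C
Output column (row 0 .. row 15) = 1100110011111100
Output column grouped in 4s = 1100 1100 1111 1100 = 0xCCFC
Convert to decimal digit by digit (value = value*16 + digit):
  C -> 12
  12*16 + 12 (C) = 204
  204*16 + 15 (F) = 3279
  3279*16 + 12 (C) = 52476
Decimal = 52476

52476


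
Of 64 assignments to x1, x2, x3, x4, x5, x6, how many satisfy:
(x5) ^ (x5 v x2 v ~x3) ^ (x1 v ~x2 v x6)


CNF with 3 clauses over 6 vars (64 assignments).
An assignment satisfies CNF iff every clause has >=1 true literal.
Check each row (bits = x1,x2,x3,x4,x5,x6; clause T/F shown):
  row 0 [000000]: clauses=FTT -> 0
  row 1 [000001]: clauses=FTT -> 0
  row 2 [000010]: clauses=TTT -> 1
  row 3 [000011]: clauses=TTT -> 1
  row 4 [000100]: clauses=FTT -> 0
  (every remaining row is evaluated the same way; all 64 results are listed next)
Full result column, 8 rows per line (x1,x2,x3 fixed per line; x4,x5,x6 runs 000..111 left to right):
  rows 0-7 [x1,x2,x3=000]: 00110011  (ones: 4)
  rows 8-15 [x1,x2,x3=001]: 00110011  (ones: 4)
  rows 16-23 [x1,x2,x3=010]: 00010001  (ones: 2)
  rows 24-31 [x1,x2,x3=011]: 00010001  (ones: 2)
  rows 32-39 [x1,x2,x3=100]: 00110011  (ones: 4)
  rows 40-47 [x1,x2,x3=101]: 00110011  (ones: 4)
  rows 48-55 [x1,x2,x3=110]: 00110011  (ones: 4)
  rows 56-63 [x1,x2,x3=111]: 00110011  (ones: 4)
Satisfying assignments = 4+4+2+2+4+4+4+4 = 28

28


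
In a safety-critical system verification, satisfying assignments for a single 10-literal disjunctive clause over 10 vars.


Step 1: Total=2^10=1024
Step 2: Unsat when all 10 false: 2^0=1
Step 3: Sat=1024-1=1023

1023


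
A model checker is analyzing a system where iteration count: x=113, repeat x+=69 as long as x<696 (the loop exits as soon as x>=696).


Step 1: x goes from 113 toward 696 by 69; the body runs while x<696, so iterations = ceil((bound-start)/step)
Step 2: Distance=583
Step 3: ceil(583/69)=9

9


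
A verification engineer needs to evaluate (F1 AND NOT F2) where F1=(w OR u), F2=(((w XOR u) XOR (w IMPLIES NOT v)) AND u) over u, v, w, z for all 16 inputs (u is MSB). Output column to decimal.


F1 = (w OR u)
F2 = (((w XOR u) XOR (w IMPLIES NOT v)) AND u)
Counterexample to F1=>F2 is where F1=1 and F2=0.
Evaluate each row (bits = u,v,w,z, MSB first):
  row 0 [0000]: F1=0 F2=0 -> F1&~F2 -> 0
  row 1 [0001]: F1=0 F2=0 -> F1&~F2 -> 0
  row 2 [0010]: F1=1 F2=0 -> F1&~F2 -> 1
  row 3 [0011]: F1=1 F2=0 -> F1&~F2 -> 1
  row 4 [0100]: F1=0 F2=0 -> F1&~F2 -> 0
  row 5 [0101]: F1=0 F2=0 -> F1&~F2 -> 0
  row 6 [0110]: F1=1 F2=0 -> F1&~F2 -> 1
  row 7 [0111]: F1=1 F2=0 -> F1&~F2 -> 1
  row 8 [1000]: F1=1 F2=0 -> F1&~F2 -> 1
  row 9 [1001]: F1=1 F2=0 -> F1&~F2 -> 1
  row 10 [1010]: F1=1 F2=1 -> F1&~F2 -> 0
  row 11 [1011]: F1=1 F2=1 -> F1&~F2 -> 0
  row 12 [1100]: F1=1 F2=0 -> F1&~F2 -> 1
  row 13 [1101]: F1=1 F2=0 -> F1&~F2 -> 1
  row 14 [1110]: F1=1 F2=0 -> F1&~F2 -> 1
  row 15 [1111]: F1=1 F2=0 -> F1&~F2 -> 1
Full result column, 4 rows per line (u,v fixed per line; w,z runs 00..11 left to right):
  rows 0-3 [u,v=00]: 0011  = hex 3
  rows 4-7 [u,v=01]: 0011  = hex 3
  rows 8-11 [u,v=10]: 1100  = hex C
  rows 12-15 [u,v=11]: 1111  = hex F
Counterexample vector (row 0 .. row 15) = 0011001111001111
Output column grouped in 4s = 0011 0011 1100 1111 = 0x33CF
Convert to decimal digit by digit (value = value*16 + digit):
  3 -> 3
  3*16 + 3 = 51
  51*16 + 12 (C) = 828
  828*16 + 15 (F) = 13263
Decimal = 13263

13263
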